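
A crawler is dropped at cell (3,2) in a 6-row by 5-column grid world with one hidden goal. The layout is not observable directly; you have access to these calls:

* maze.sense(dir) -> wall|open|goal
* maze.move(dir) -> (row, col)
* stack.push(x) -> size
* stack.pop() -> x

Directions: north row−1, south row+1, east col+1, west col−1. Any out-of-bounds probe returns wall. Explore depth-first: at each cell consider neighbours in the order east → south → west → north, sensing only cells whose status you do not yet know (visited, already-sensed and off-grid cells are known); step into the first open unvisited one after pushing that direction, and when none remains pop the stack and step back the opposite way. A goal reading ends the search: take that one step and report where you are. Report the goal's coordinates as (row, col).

Action: maze.sense[dir='east']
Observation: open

Action: stack.push[x='east']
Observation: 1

Action: maze.move[dir='east']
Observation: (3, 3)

Action: maze.sense[dir='east']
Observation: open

Action: stack.push[x='east']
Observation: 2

Action: maze.move[dir='east']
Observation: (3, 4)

Action: maze.sense[dir='south']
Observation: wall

Action: maze.sense[dir='north']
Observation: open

Action: stack.push[x='north']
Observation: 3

Action: maze.move[dir='north']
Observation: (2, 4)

Action: maze.sense[dir='west']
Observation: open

Action: stack.push[x='west']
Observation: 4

Action: maze.move[dir='west']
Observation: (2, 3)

Action: maze.sense[dir='west']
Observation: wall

Action: maze.sense[dir='north']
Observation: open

Action: stack.push[x='north']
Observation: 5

Action: maze.move[dir='north']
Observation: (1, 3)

Action: maze.sense[dir='east']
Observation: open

Action: stack.push[x='east']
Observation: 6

Action: maze.move[dir='east']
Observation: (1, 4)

Action: maze.sense[dir='north']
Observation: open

Action: stack.push[x='north']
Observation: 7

Action: maze.move[dir='north']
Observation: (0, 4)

Action: maze.sense[dir='west']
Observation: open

Action: stack.push[x='west']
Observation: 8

Action: maze.move[dir='west']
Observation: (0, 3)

Action: maze.sense[dir='west']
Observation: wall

Action: stack.pop[]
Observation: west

Action: maze.move[dir='east']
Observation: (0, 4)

Action: stack.pop[]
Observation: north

Action: maze.move[dir='south']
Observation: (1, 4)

Action: stack.pop[]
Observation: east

Action: maze.move[dir='west']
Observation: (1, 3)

Action: maze.sense[dir='west']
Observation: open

Action: stack.push[x='west']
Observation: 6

Action: maze.move[dir='west']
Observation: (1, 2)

Action: maze.sense[dir='west']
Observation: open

Action: stack.push[x='west']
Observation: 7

Action: maze.move[dir='west']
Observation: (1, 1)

Action: maze.sense[dir='south']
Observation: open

Action: stack.push[x='south']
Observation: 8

Action: maze.move[dir='south']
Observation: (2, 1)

Action: maze.sense[dir='south']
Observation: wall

Action: maze.sense[dir='west']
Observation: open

Action: stack.push[x='west']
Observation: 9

Action: maze.move[dir='west']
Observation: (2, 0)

Action: maze.sense[dir='south']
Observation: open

Action: stack.push[x='south']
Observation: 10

Action: maze.move[dir='south']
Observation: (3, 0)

Action: maze.sense[dir='south']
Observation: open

Action: stack.push[x='south']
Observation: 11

Action: maze.move[dir='south']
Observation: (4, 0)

Action: maze.sense[dir='east']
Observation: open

Action: stack.push[x='east']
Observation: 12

Action: maze.move[dir='east']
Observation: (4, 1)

Action: maze.sense[dir='east']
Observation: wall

Action: maze.sense[dir='south']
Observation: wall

Action: stack.pop[]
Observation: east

Action: maze.move[dir='west']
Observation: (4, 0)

Action: maze.sense[dir='south']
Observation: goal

Action: maze.move[dir='south']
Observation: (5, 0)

Answer: (5, 0)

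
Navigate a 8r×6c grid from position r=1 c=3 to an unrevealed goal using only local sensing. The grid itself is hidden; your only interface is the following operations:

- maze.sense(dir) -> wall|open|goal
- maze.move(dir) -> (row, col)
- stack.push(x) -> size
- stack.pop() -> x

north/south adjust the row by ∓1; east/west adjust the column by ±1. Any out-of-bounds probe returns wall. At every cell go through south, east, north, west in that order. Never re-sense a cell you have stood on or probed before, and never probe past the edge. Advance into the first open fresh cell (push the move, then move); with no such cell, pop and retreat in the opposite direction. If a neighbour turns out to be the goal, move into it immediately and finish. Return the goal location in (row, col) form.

-- 1. sense(dir='south') -> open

-- 2. push(x='south') -> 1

-- 3. move(dir='south') -> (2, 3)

-- 4. sense(dir='south') -> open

-- 5. push(x='south') -> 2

-- 6. move(dir='south') -> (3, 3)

-- 7. sense(dir='south') -> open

-- 8. push(x='south') -> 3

-- 9. move(dir='south') -> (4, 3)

-- 10. sense(dir='south') -> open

-- 11. push(x='south') -> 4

-- 12. move(dir='south') -> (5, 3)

-- 13. sense(dir='south') -> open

-- 14. push(x='south') -> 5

-- 15. move(dir='south') -> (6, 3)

-- 16. sense(dir='south') -> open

-- 17. push(x='south') -> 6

-- 18. move(dir='south') -> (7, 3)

-- 19. sense(dir='east') -> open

-- 20. push(x='east') -> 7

-- 21. move(dir='east') -> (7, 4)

-- 22. sense(dir='east') -> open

-- 23. push(x='east') -> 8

-- 24. move(dir='east') -> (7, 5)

-- 25. sense(dir='north') -> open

-- 26. push(x='north') -> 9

-- 27. move(dir='north') -> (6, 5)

-- 28. sense(dir='north') -> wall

-- 29. sense(dir='west') -> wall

-- 30. pop() -> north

-- 31. move(dir='south') -> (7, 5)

-- 32. pop() -> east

-- 33. move(dir='west') -> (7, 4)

-- 34. pop() -> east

-- 35. move(dir='west') -> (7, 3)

-- 36. sense(dir='west') -> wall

-- 37. pop() -> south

-- 38. move(dir='north') -> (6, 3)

-- 39. sense(dir='west') -> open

-- 40. push(x='west') -> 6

-- 41. move(dir='west') -> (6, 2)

-- 42. sense(dir='north') -> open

-- 43. push(x='north') -> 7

-- 44. move(dir='north') -> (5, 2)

-- 45. sense(dir='north') -> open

-- 46. push(x='north') -> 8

-- 47. move(dir='north') -> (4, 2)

-- 48. sense(dir='north') -> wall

-- 49. sense(dir='west') -> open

-- 50. push(x='west') -> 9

-- 51. move(dir='west') -> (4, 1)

-- 52. sense(dir='south') -> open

-- 53. push(x='south') -> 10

-- 54. move(dir='south') -> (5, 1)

-- 55. sense(dir='south') -> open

-- 56. push(x='south') -> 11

-- 57. move(dir='south') -> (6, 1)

-- 58. sense(dir='south') -> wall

-- 59. sense(dir='west') -> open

-- 60. push(x='west') -> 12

-- 61. move(dir='west') -> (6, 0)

-- 62. sense(dir='south') -> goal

-- 63. move(dir='south') -> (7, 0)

Answer: (7, 0)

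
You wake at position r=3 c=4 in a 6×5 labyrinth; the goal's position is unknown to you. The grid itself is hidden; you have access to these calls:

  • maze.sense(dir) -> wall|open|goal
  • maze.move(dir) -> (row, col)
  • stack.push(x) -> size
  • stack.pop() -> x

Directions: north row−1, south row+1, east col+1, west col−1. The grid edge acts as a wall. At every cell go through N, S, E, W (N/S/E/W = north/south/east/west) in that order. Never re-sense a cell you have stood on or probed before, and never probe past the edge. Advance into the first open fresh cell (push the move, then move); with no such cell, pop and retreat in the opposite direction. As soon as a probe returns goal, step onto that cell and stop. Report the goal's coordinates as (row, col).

Next I call sense on dir='north', yielding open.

I try push on x='north', yielding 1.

Calling move on dir='north', giving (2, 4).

I call sense on dir='north', → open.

I run push on x='north', which returns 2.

Now I run move on dir='north', — result: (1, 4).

Next I call sense on dir='north', → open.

Next I call push on x='north', and observe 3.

Then move on dir='north', and get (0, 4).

I try sense on dir='west', and see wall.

Calling pop(), giving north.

Next I call move on dir='south', : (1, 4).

Then sense on dir='west', which returns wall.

I run pop, giving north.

I call move on dir='south', : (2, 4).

I use sense on dir='west', : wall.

Calling pop, giving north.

Now I run move on dir='south', — result: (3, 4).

Invoking sense on dir='south', → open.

I try push on x='south', → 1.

I try move on dir='south', and observe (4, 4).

Calling sense on dir='south', : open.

I run push on x='south', and get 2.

I run move on dir='south', giving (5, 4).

I run sense on dir='west', : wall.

I try pop(), and observe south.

Next I call move on dir='north', — result: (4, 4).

I run sense on dir='west', and see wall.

I try pop(), : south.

Calling move on dir='north', — result: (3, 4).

Invoking sense on dir='west', and observe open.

Next I call push on x='west', : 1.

Calling move on dir='west', yielding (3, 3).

I use sense on dir='west', and see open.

Next I call push on x='west', and observe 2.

I try move on dir='west', — result: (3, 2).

Then sense on dir='north', and observe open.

Then push on x='north', which returns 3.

I try move on dir='north', and get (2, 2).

Invoking sense on dir='north', and see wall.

I try sense on dir='west', and get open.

I use push on x='west', and get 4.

Then move on dir='west', and get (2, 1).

Invoking sense on dir='north', : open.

I try push on x='north', and get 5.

I call move on dir='north', : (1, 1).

Calling sense on dir='north', giving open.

Next I call push on x='north', yielding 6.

I try move on dir='north', : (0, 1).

Invoking sense on dir='east', and see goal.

Now I run move on dir='east', giving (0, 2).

Answer: (0, 2)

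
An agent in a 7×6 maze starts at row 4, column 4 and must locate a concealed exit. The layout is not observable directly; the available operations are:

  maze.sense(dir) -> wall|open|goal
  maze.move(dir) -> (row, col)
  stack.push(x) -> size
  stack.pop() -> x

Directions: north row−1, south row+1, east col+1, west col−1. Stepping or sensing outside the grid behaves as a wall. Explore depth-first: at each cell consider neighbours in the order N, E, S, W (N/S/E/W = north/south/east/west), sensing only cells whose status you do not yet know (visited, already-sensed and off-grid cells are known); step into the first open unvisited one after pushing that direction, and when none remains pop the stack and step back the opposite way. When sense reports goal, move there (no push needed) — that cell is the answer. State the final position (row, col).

Action: sense[dir→north]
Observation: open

Action: push[x→north]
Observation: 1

Action: move[dir→north]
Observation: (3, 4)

Action: sense[dir→north]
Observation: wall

Action: sense[dir→east]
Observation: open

Action: push[x→east]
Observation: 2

Action: move[dir→east]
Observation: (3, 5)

Action: sense[dir→north]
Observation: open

Action: push[x→north]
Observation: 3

Action: move[dir→north]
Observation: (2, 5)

Action: sense[dir→north]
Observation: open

Action: push[x→north]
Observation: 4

Action: move[dir→north]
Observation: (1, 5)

Action: sense[dir→north]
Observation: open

Action: push[x→north]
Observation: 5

Action: move[dir→north]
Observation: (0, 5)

Action: sense[dir→west]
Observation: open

Action: push[x→west]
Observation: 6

Action: move[dir→west]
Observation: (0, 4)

Action: sense[dir→south]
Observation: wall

Action: sense[dir→west]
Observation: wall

Action: pop[]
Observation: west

Action: move[dir→east]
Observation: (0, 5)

Action: pop[]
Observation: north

Action: move[dir→south]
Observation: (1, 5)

Action: pop[]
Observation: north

Action: move[dir→south]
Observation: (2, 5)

Action: pop[]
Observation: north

Action: move[dir→south]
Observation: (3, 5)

Action: sense[dir→south]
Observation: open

Action: push[x→south]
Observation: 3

Action: move[dir→south]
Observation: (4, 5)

Action: sense[dir→south]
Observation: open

Action: push[x→south]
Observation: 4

Action: move[dir→south]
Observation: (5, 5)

Action: sense[dir→south]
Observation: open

Action: push[x→south]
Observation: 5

Action: move[dir→south]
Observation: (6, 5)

Action: sense[dir→west]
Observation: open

Action: push[x→west]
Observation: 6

Action: move[dir→west]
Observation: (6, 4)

Action: sense[dir→north]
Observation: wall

Action: sense[dir→west]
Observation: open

Action: push[x→west]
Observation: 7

Action: move[dir→west]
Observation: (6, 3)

Action: sense[dir→north]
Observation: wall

Action: sense[dir→west]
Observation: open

Action: push[x→west]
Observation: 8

Action: move[dir→west]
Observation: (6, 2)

Action: sense[dir→north]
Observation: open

Action: push[x→north]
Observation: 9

Action: move[dir→north]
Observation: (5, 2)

Action: sense[dir→north]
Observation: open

Action: push[x→north]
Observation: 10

Action: move[dir→north]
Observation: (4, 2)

Action: sense[dir→north]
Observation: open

Action: push[x→north]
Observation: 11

Action: move[dir→north]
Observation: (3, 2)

Action: sense[dir→north]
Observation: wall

Action: sense[dir→east]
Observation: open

Action: push[x→east]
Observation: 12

Action: move[dir→east]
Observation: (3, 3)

Action: sense[dir→north]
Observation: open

Action: push[x→north]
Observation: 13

Action: move[dir→north]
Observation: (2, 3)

Action: sense[dir→north]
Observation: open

Action: push[x→north]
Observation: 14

Action: move[dir→north]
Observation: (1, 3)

Action: sense[dir→west]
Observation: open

Action: push[x→west]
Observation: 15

Action: move[dir→west]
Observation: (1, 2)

Action: sense[dir→north]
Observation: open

Action: push[x→north]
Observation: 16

Action: move[dir→north]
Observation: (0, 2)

Action: sense[dir→west]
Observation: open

Action: push[x→west]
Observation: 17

Action: move[dir→west]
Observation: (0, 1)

Action: sense[dir→south]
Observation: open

Action: push[x→south]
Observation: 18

Action: move[dir→south]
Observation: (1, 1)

Action: sense[dir→south]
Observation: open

Action: push[x→south]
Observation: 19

Action: move[dir→south]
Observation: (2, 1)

Action: sense[dir→south]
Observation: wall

Action: sense[dir→west]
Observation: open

Action: push[x→west]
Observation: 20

Action: move[dir→west]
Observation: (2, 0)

Action: sense[dir→north]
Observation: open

Action: push[x→north]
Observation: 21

Action: move[dir→north]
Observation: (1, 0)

Action: sense[dir→north]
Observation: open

Action: push[x→north]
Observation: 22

Action: move[dir→north]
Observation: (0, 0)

Action: pop[]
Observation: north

Action: move[dir→south]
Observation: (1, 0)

Action: pop[]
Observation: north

Action: move[dir→south]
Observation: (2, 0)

Action: sense[dir→south]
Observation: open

Action: push[x→south]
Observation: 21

Action: move[dir→south]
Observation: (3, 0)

Action: sense[dir→south]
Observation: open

Action: push[x→south]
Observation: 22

Action: move[dir→south]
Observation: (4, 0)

Action: sense[dir→east]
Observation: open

Action: push[x→east]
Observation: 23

Action: move[dir→east]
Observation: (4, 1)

Action: sense[dir→south]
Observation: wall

Action: pop[]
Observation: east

Action: move[dir→west]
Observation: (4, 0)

Action: sense[dir→south]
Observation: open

Action: push[x→south]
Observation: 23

Action: move[dir→south]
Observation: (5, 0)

Action: sense[dir→south]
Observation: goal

Action: move[dir→south]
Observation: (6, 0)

Answer: (6, 0)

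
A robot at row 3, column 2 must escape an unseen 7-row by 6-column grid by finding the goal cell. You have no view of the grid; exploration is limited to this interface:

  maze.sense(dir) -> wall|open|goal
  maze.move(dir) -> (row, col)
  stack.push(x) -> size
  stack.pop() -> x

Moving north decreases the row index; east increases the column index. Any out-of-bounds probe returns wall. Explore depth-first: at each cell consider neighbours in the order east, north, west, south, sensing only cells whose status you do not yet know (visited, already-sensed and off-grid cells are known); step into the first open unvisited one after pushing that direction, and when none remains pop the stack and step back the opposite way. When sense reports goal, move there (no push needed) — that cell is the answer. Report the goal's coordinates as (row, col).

$ maze.sense east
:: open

$ stack.push east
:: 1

$ maze.move east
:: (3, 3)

$ maze.sense east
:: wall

$ maze.sense north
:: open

$ stack.push north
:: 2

$ maze.move north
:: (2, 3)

$ maze.sense east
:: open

$ stack.push east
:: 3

$ maze.move east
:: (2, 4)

$ maze.sense east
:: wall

$ maze.sense north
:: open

$ stack.push north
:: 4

$ maze.move north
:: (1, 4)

$ maze.sense east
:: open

$ stack.push east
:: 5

$ maze.move east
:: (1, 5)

$ maze.sense north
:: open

$ stack.push north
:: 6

$ maze.move north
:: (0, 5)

$ maze.sense west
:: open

$ stack.push west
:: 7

$ maze.move west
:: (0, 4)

$ maze.sense west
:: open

$ stack.push west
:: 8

$ maze.move west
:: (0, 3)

$ maze.sense west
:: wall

$ maze.sense south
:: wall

$ stack.pop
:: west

$ maze.move east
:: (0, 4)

$ stack.pop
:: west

$ maze.move east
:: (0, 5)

$ stack.pop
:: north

$ maze.move south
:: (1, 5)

$ stack.pop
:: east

$ maze.move west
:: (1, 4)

$ stack.pop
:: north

$ maze.move south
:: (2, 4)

$ stack.pop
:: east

$ maze.move west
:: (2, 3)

$ maze.sense west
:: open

$ stack.push west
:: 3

$ maze.move west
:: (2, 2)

$ maze.sense north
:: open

$ stack.push north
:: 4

$ maze.move north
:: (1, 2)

$ maze.sense west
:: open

$ stack.push west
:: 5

$ maze.move west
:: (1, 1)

$ maze.sense north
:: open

$ stack.push north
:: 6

$ maze.move north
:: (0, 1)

$ maze.sense west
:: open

$ stack.push west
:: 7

$ maze.move west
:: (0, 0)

$ maze.sense south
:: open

$ stack.push south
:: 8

$ maze.move south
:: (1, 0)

$ maze.sense south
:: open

$ stack.push south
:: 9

$ maze.move south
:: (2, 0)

$ maze.sense east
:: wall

$ maze.sense south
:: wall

$ stack.pop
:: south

$ maze.move north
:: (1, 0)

$ stack.pop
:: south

$ maze.move north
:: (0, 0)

$ stack.pop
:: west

$ maze.move east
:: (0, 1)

$ stack.pop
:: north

$ maze.move south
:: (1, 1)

$ stack.pop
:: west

$ maze.move east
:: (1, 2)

$ stack.pop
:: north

$ maze.move south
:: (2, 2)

$ stack.pop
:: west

$ maze.move east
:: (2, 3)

$ stack.pop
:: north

$ maze.move south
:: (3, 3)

$ maze.sense south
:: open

$ stack.push south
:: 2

$ maze.move south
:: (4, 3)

$ maze.sense east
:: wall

$ maze.sense west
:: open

$ stack.push west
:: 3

$ maze.move west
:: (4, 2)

$ maze.sense west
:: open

$ stack.push west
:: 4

$ maze.move west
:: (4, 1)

$ maze.sense north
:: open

$ stack.push north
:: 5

$ maze.move north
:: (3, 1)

$ stack.pop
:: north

$ maze.move south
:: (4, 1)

$ maze.sense west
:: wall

$ maze.sense south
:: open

$ stack.push south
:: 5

$ maze.move south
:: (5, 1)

$ maze.sense east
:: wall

$ maze.sense west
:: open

$ stack.push west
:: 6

$ maze.move west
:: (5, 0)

$ maze.sense south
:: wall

$ stack.pop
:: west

$ maze.move east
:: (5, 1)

$ maze.sense south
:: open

$ stack.push south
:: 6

$ maze.move south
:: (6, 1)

$ maze.sense east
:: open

$ stack.push east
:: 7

$ maze.move east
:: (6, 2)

$ maze.sense east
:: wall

$ stack.pop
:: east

$ maze.move west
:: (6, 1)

$ stack.pop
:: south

$ maze.move north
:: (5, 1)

$ stack.pop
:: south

$ maze.move north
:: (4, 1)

$ stack.pop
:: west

$ maze.move east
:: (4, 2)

$ stack.pop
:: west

$ maze.move east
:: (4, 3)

$ maze.sense south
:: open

$ stack.push south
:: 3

$ maze.move south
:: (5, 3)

$ maze.sense east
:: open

$ stack.push east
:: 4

$ maze.move east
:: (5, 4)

$ maze.sense east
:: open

$ stack.push east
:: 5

$ maze.move east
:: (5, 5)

$ maze.sense north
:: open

$ stack.push north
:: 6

$ maze.move north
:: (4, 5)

$ maze.sense north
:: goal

$ maze.move north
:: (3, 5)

Answer: (3, 5)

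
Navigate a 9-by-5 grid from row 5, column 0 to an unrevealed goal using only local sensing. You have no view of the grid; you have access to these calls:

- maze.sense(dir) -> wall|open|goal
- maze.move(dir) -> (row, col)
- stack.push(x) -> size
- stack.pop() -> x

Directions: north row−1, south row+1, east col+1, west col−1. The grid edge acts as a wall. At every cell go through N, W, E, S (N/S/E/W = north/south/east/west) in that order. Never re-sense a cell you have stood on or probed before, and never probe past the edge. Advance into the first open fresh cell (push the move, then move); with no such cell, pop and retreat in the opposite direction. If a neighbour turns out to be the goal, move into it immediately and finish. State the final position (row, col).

Act: maze.sense[dir: north]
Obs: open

Act: stack.push[x: north]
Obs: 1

Act: maze.move[dir: north]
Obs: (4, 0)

Act: maze.sense[dir: north]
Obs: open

Act: stack.push[x: north]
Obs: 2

Act: maze.move[dir: north]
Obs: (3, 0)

Act: maze.sense[dir: north]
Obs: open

Act: stack.push[x: north]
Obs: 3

Act: maze.move[dir: north]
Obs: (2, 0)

Act: maze.sense[dir: north]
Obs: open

Act: stack.push[x: north]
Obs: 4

Act: maze.move[dir: north]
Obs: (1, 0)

Act: maze.sense[dir: north]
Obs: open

Act: stack.push[x: north]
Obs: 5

Act: maze.move[dir: north]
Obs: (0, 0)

Act: maze.sense[dir: east]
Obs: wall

Act: stack.pop[]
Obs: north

Act: maze.move[dir: south]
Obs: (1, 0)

Act: maze.sense[dir: east]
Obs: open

Act: stack.push[x: east]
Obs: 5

Act: maze.move[dir: east]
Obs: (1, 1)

Act: maze.sense[dir: east]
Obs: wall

Act: maze.sense[dir: south]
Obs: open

Act: stack.push[x: south]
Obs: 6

Act: maze.move[dir: south]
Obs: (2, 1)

Act: maze.sense[dir: east]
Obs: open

Act: stack.push[x: east]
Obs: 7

Act: maze.move[dir: east]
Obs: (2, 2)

Act: maze.sense[dir: east]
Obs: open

Act: stack.push[x: east]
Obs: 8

Act: maze.move[dir: east]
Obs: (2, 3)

Act: maze.sense[dir: north]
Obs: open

Act: stack.push[x: north]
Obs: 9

Act: maze.move[dir: north]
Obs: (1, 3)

Act: maze.sense[dir: north]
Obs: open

Act: stack.push[x: north]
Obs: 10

Act: maze.move[dir: north]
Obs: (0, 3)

Act: maze.sense[dir: west]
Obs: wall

Act: maze.sense[dir: east]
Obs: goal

Act: maze.move[dir: east]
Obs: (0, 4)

Answer: (0, 4)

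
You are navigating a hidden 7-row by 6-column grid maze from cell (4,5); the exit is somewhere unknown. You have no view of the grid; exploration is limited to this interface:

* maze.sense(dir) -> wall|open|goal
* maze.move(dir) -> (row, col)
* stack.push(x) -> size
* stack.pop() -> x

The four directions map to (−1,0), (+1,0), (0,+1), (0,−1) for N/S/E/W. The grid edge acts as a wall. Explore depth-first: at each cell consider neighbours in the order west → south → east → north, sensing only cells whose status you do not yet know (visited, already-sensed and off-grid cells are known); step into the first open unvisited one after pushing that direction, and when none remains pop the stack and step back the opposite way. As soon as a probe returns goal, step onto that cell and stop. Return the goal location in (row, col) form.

>>> maze.sense west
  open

>>> stack.push west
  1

>>> maze.move west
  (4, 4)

>>> maze.sense west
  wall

>>> maze.sense south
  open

>>> stack.push south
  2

>>> maze.move south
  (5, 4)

>>> maze.sense west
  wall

>>> maze.sense south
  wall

>>> maze.sense east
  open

>>> stack.push east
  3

>>> maze.move east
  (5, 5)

>>> maze.sense south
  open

>>> stack.push south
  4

>>> maze.move south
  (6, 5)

>>> stack.pop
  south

>>> maze.move north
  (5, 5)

>>> stack.pop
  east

>>> maze.move west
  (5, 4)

>>> stack.pop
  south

>>> maze.move north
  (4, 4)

>>> maze.sense north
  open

>>> stack.push north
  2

>>> maze.move north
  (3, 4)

>>> maze.sense west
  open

>>> stack.push west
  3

>>> maze.move west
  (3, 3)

>>> maze.sense west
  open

>>> stack.push west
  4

>>> maze.move west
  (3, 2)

>>> maze.sense west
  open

>>> stack.push west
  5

>>> maze.move west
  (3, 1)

>>> maze.sense west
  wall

>>> maze.sense south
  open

>>> stack.push south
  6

>>> maze.move south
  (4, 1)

>>> maze.sense west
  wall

>>> maze.sense south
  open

>>> stack.push south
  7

>>> maze.move south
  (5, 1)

>>> maze.sense west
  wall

>>> maze.sense south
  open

>>> stack.push south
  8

>>> maze.move south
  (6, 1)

>>> maze.sense west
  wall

>>> maze.sense east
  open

>>> stack.push east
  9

>>> maze.move east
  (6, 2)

>>> maze.sense east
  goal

>>> maze.move east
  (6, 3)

Answer: (6, 3)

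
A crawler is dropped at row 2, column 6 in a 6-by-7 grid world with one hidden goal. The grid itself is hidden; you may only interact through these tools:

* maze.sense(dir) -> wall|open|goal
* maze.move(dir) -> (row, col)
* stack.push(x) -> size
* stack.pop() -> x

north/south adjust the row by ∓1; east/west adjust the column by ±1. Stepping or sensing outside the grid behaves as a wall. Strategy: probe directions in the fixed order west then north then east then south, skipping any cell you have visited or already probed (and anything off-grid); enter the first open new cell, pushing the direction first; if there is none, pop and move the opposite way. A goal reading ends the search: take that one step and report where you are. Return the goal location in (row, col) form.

-> maze.sense(west)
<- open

-> stack.push(west)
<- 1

-> maze.move(west)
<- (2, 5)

-> maze.sense(west)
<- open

-> stack.push(west)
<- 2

-> maze.move(west)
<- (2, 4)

-> maze.sense(west)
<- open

-> stack.push(west)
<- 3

-> maze.move(west)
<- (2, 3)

-> maze.sense(west)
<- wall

-> maze.sense(north)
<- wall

-> maze.sense(south)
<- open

-> stack.push(south)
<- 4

-> maze.move(south)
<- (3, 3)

-> maze.sense(west)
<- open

-> stack.push(west)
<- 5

-> maze.move(west)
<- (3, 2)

-> maze.sense(west)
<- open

-> stack.push(west)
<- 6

-> maze.move(west)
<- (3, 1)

-> maze.sense(west)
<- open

-> stack.push(west)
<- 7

-> maze.move(west)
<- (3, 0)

-> maze.sense(north)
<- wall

-> maze.sense(south)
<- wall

-> stack.pop()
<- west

-> maze.move(east)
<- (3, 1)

-> maze.sense(north)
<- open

-> stack.push(north)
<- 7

-> maze.move(north)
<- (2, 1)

-> maze.sense(north)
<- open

-> stack.push(north)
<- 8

-> maze.move(north)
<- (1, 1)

-> maze.sense(west)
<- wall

-> maze.sense(north)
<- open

-> stack.push(north)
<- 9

-> maze.move(north)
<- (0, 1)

-> maze.sense(west)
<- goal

-> maze.move(west)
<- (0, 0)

Answer: (0, 0)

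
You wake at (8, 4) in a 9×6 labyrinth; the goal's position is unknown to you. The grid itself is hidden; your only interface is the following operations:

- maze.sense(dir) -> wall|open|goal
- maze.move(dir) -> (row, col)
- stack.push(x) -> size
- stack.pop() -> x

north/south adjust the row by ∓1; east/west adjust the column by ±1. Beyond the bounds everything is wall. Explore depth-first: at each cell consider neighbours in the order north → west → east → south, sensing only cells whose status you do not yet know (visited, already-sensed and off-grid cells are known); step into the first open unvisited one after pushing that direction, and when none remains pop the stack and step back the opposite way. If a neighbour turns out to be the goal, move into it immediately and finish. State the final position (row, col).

# 1. maze.sense(dir→north) ~> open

# 2. stack.push(x→north) ~> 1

# 3. maze.move(dir→north) ~> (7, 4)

# 4. maze.sense(dir→north) ~> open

# 5. stack.push(x→north) ~> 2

# 6. maze.move(dir→north) ~> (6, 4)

# 7. maze.sense(dir→north) ~> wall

# 8. maze.sense(dir→west) ~> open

# 9. stack.push(x→west) ~> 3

# 10. maze.move(dir→west) ~> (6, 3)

# 11. maze.sense(dir→north) ~> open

# 12. stack.push(x→north) ~> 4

# 13. maze.move(dir→north) ~> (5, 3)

# 14. maze.sense(dir→north) ~> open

# 15. stack.push(x→north) ~> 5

# 16. maze.move(dir→north) ~> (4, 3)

# 17. maze.sense(dir→north) ~> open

# 18. stack.push(x→north) ~> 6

# 19. maze.move(dir→north) ~> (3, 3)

# 20. maze.sense(dir→north) ~> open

# 21. stack.push(x→north) ~> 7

# 22. maze.move(dir→north) ~> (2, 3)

# 23. maze.sense(dir→north) ~> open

# 24. stack.push(x→north) ~> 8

# 25. maze.move(dir→north) ~> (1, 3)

# 26. maze.sense(dir→north) ~> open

# 27. stack.push(x→north) ~> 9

# 28. maze.move(dir→north) ~> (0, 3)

# 29. maze.sense(dir→west) ~> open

# 30. stack.push(x→west) ~> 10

# 31. maze.move(dir→west) ~> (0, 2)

# 32. maze.sense(dir→west) ~> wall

# 33. maze.sense(dir→south) ~> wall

# 34. stack.pop() ~> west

# 35. maze.move(dir→east) ~> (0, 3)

# 36. maze.sense(dir→east) ~> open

# 37. stack.push(x→east) ~> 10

# 38. maze.move(dir→east) ~> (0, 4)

# 39. maze.sense(dir→east) ~> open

# 40. stack.push(x→east) ~> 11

# 41. maze.move(dir→east) ~> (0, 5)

# 42. maze.sense(dir→south) ~> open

# 43. stack.push(x→south) ~> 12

# 44. maze.move(dir→south) ~> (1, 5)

# 45. maze.sense(dir→west) ~> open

# 46. stack.push(x→west) ~> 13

# 47. maze.move(dir→west) ~> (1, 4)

# 48. maze.sense(dir→south) ~> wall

# 49. stack.pop() ~> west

# 50. maze.move(dir→east) ~> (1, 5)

# 51. maze.sense(dir→south) ~> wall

# 52. stack.pop() ~> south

# 53. maze.move(dir→north) ~> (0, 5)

# 54. stack.pop() ~> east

# 55. maze.move(dir→west) ~> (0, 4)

# 56. stack.pop() ~> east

# 57. maze.move(dir→west) ~> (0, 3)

# 58. stack.pop() ~> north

# 59. maze.move(dir→south) ~> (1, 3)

# 60. stack.pop() ~> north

# 61. maze.move(dir→south) ~> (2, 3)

# 62. maze.sense(dir→west) ~> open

# 63. stack.push(x→west) ~> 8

# 64. maze.move(dir→west) ~> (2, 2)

# 65. maze.sense(dir→west) ~> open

# 66. stack.push(x→west) ~> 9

# 67. maze.move(dir→west) ~> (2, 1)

# 68. maze.sense(dir→north) ~> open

# 69. stack.push(x→north) ~> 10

# 70. maze.move(dir→north) ~> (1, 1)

# 71. maze.sense(dir→west) ~> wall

# 72. stack.pop() ~> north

# 73. maze.move(dir→south) ~> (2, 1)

# 74. maze.sense(dir→west) ~> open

# 75. stack.push(x→west) ~> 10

# 76. maze.move(dir→west) ~> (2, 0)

# 77. maze.sense(dir→south) ~> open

# 78. stack.push(x→south) ~> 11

# 79. maze.move(dir→south) ~> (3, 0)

# 80. maze.sense(dir→east) ~> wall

# 81. maze.sense(dir→south) ~> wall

# 82. stack.pop() ~> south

# 83. maze.move(dir→north) ~> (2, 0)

# 84. stack.pop() ~> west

# 85. maze.move(dir→east) ~> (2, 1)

# 86. stack.pop() ~> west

# 87. maze.move(dir→east) ~> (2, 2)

# 88. maze.sense(dir→south) ~> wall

# 89. stack.pop() ~> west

# 90. maze.move(dir→east) ~> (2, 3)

# 91. stack.pop() ~> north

# 92. maze.move(dir→south) ~> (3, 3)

# 93. maze.sense(dir→east) ~> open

# 94. stack.push(x→east) ~> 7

# 95. maze.move(dir→east) ~> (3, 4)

# 96. maze.sense(dir→east) ~> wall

# 97. maze.sense(dir→south) ~> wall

# 98. stack.pop() ~> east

# 99. maze.move(dir→west) ~> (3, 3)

# 100. stack.pop() ~> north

# 101. maze.move(dir→south) ~> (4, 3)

# 102. maze.sense(dir→west) ~> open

# 103. stack.push(x→west) ~> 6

# 104. maze.move(dir→west) ~> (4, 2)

# 105. maze.sense(dir→west) ~> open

# 106. stack.push(x→west) ~> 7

# 107. maze.move(dir→west) ~> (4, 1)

# 108. maze.sense(dir→south) ~> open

# 109. stack.push(x→south) ~> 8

# 110. maze.move(dir→south) ~> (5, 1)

# 111. maze.sense(dir→west) ~> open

# 112. stack.push(x→west) ~> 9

# 113. maze.move(dir→west) ~> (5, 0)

# 114. maze.sense(dir→south) ~> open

# 115. stack.push(x→south) ~> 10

# 116. maze.move(dir→south) ~> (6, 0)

# 117. maze.sense(dir→east) ~> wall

# 118. maze.sense(dir→south) ~> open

# 119. stack.push(x→south) ~> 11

# 120. maze.move(dir→south) ~> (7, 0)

# 121. maze.sense(dir→east) ~> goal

# 122. maze.move(dir→east) ~> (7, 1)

Answer: (7, 1)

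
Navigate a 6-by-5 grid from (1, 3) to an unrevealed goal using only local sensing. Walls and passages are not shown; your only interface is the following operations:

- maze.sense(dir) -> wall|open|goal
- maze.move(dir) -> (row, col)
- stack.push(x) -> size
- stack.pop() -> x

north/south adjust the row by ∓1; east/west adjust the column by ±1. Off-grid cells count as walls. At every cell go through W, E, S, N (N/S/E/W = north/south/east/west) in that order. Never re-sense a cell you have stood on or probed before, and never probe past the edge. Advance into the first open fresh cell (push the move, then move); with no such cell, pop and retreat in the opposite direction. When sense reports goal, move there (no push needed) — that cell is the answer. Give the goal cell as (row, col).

;; 1. maze.sense(dir=west) ~> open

;; 2. stack.push(x=west) ~> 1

;; 3. maze.move(dir=west) ~> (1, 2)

;; 4. maze.sense(dir=west) ~> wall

;; 5. maze.sense(dir=south) ~> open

;; 6. stack.push(x=south) ~> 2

;; 7. maze.move(dir=south) ~> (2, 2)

;; 8. maze.sense(dir=west) ~> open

;; 9. stack.push(x=west) ~> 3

;; 10. maze.move(dir=west) ~> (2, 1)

;; 11. maze.sense(dir=west) ~> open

;; 12. stack.push(x=west) ~> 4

;; 13. maze.move(dir=west) ~> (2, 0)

;; 14. maze.sense(dir=south) ~> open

;; 15. stack.push(x=south) ~> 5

;; 16. maze.move(dir=south) ~> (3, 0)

;; 17. maze.sense(dir=east) ~> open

;; 18. stack.push(x=east) ~> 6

;; 19. maze.move(dir=east) ~> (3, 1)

;; 20. maze.sense(dir=east) ~> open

;; 21. stack.push(x=east) ~> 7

;; 22. maze.move(dir=east) ~> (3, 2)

;; 23. maze.sense(dir=east) ~> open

;; 24. stack.push(x=east) ~> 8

;; 25. maze.move(dir=east) ~> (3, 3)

;; 26. maze.sense(dir=east) ~> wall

;; 27. maze.sense(dir=south) ~> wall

;; 28. maze.sense(dir=north) ~> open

;; 29. stack.push(x=north) ~> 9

;; 30. maze.move(dir=north) ~> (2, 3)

;; 31. maze.sense(dir=east) ~> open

;; 32. stack.push(x=east) ~> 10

;; 33. maze.move(dir=east) ~> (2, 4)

;; 34. maze.sense(dir=north) ~> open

;; 35. stack.push(x=north) ~> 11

;; 36. maze.move(dir=north) ~> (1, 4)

;; 37. maze.sense(dir=north) ~> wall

;; 38. stack.pop() ~> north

;; 39. maze.move(dir=south) ~> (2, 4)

;; 40. stack.pop() ~> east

;; 41. maze.move(dir=west) ~> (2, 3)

;; 42. stack.pop() ~> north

;; 43. maze.move(dir=south) ~> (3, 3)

;; 44. stack.pop() ~> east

;; 45. maze.move(dir=west) ~> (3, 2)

;; 46. maze.sense(dir=south) ~> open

;; 47. stack.push(x=south) ~> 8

;; 48. maze.move(dir=south) ~> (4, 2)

;; 49. maze.sense(dir=west) ~> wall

;; 50. maze.sense(dir=south) ~> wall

;; 51. stack.pop() ~> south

;; 52. maze.move(dir=north) ~> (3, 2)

;; 53. stack.pop() ~> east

;; 54. maze.move(dir=west) ~> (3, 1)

;; 55. stack.pop() ~> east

;; 56. maze.move(dir=west) ~> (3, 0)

;; 57. maze.sense(dir=south) ~> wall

;; 58. stack.pop() ~> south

;; 59. maze.move(dir=north) ~> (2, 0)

;; 60. maze.sense(dir=north) ~> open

;; 61. stack.push(x=north) ~> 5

;; 62. maze.move(dir=north) ~> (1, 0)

;; 63. maze.sense(dir=north) ~> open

;; 64. stack.push(x=north) ~> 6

;; 65. maze.move(dir=north) ~> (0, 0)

;; 66. maze.sense(dir=east) ~> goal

;; 67. maze.move(dir=east) ~> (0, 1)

Answer: (0, 1)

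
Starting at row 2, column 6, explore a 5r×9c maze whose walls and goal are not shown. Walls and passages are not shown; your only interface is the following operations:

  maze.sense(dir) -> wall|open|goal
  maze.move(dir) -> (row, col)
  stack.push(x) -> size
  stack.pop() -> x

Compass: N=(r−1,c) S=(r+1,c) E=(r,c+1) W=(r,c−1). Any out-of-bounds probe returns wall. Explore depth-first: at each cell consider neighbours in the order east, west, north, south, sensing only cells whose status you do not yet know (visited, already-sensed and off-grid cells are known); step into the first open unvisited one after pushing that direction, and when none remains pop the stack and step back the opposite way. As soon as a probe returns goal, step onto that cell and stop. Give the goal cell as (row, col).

CALL sense[dir: east]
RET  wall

CALL sense[dir: west]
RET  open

CALL push[x: west]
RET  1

CALL move[dir: west]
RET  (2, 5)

CALL sense[dir: west]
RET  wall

CALL sense[dir: north]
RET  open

CALL push[x: north]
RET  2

CALL move[dir: north]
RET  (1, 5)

CALL sense[dir: east]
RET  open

CALL push[x: east]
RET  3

CALL move[dir: east]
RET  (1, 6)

CALL sense[dir: east]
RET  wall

CALL sense[dir: north]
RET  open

CALL push[x: north]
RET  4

CALL move[dir: north]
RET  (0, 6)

CALL sense[dir: east]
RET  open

CALL push[x: east]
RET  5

CALL move[dir: east]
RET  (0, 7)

CALL sense[dir: east]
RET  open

CALL push[x: east]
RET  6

CALL move[dir: east]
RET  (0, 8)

CALL sense[dir: south]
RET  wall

CALL pop[]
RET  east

CALL move[dir: west]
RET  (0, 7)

CALL pop[]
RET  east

CALL move[dir: west]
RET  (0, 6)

CALL sense[dir: west]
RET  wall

CALL pop[]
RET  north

CALL move[dir: south]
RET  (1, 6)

CALL pop[]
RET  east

CALL move[dir: west]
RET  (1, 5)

CALL sense[dir: west]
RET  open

CALL push[x: west]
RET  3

CALL move[dir: west]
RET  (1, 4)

CALL sense[dir: west]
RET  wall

CALL sense[dir: north]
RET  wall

CALL pop[]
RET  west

CALL move[dir: east]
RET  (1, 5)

CALL pop[]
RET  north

CALL move[dir: south]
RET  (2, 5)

CALL sense[dir: south]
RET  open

CALL push[x: south]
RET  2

CALL move[dir: south]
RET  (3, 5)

CALL sense[dir: east]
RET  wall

CALL sense[dir: west]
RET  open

CALL push[x: west]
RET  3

CALL move[dir: west]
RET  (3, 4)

CALL sense[dir: west]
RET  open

CALL push[x: west]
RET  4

CALL move[dir: west]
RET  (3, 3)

CALL sense[dir: west]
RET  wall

CALL sense[dir: north]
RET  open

CALL push[x: north]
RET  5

CALL move[dir: north]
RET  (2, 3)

CALL sense[dir: west]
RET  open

CALL push[x: west]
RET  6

CALL move[dir: west]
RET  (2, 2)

CALL sense[dir: west]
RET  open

CALL push[x: west]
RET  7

CALL move[dir: west]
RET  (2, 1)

CALL sense[dir: west]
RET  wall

CALL sense[dir: north]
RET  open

CALL push[x: north]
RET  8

CALL move[dir: north]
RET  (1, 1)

CALL sense[dir: east]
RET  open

CALL push[x: east]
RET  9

CALL move[dir: east]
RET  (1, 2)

CALL sense[dir: north]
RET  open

CALL push[x: north]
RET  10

CALL move[dir: north]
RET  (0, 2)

CALL sense[dir: east]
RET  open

CALL push[x: east]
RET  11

CALL move[dir: east]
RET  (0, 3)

CALL pop[]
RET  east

CALL move[dir: west]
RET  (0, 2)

CALL sense[dir: west]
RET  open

CALL push[x: west]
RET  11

CALL move[dir: west]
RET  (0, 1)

CALL sense[dir: west]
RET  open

CALL push[x: west]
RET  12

CALL move[dir: west]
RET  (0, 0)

CALL sense[dir: south]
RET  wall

CALL pop[]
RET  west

CALL move[dir: east]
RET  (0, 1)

CALL pop[]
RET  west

CALL move[dir: east]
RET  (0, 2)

CALL pop[]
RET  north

CALL move[dir: south]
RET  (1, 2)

CALL pop[]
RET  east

CALL move[dir: west]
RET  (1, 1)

CALL pop[]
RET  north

CALL move[dir: south]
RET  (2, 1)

CALL sense[dir: south]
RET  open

CALL push[x: south]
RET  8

CALL move[dir: south]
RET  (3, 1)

CALL sense[dir: west]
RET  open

CALL push[x: west]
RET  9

CALL move[dir: west]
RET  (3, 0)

CALL sense[dir: south]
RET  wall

CALL pop[]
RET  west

CALL move[dir: east]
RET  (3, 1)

CALL sense[dir: south]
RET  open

CALL push[x: south]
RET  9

CALL move[dir: south]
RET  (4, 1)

CALL sense[dir: east]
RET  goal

CALL move[dir: east]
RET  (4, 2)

Answer: (4, 2)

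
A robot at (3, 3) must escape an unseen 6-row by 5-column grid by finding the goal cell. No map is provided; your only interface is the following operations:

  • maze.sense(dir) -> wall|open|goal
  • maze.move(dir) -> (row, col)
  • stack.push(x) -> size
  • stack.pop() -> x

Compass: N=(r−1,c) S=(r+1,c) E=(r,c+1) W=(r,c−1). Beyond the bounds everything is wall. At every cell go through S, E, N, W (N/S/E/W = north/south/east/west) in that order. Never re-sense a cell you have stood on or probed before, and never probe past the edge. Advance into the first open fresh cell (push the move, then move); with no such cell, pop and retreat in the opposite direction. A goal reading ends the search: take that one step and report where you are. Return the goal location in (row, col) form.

→ maze.sense(dir: south)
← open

→ stack.push(x: south)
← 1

→ maze.move(dir: south)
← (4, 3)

→ maze.sense(dir: south)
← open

→ stack.push(x: south)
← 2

→ maze.move(dir: south)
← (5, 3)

→ maze.sense(dir: east)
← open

→ stack.push(x: east)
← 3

→ maze.move(dir: east)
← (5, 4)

→ maze.sense(dir: north)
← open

→ stack.push(x: north)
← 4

→ maze.move(dir: north)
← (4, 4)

→ maze.sense(dir: north)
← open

→ stack.push(x: north)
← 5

→ maze.move(dir: north)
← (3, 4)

→ maze.sense(dir: north)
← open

→ stack.push(x: north)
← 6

→ maze.move(dir: north)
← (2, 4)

→ maze.sense(dir: north)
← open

→ stack.push(x: north)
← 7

→ maze.move(dir: north)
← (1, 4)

→ maze.sense(dir: north)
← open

→ stack.push(x: north)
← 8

→ maze.move(dir: north)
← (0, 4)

→ maze.sense(dir: west)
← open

→ stack.push(x: west)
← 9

→ maze.move(dir: west)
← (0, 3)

→ maze.sense(dir: south)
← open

→ stack.push(x: south)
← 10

→ maze.move(dir: south)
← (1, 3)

→ maze.sense(dir: south)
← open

→ stack.push(x: south)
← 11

→ maze.move(dir: south)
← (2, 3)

→ maze.sense(dir: west)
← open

→ stack.push(x: west)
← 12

→ maze.move(dir: west)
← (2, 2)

→ maze.sense(dir: south)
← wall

→ maze.sense(dir: north)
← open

→ stack.push(x: north)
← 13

→ maze.move(dir: north)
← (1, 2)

→ maze.sense(dir: north)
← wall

→ maze.sense(dir: west)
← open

→ stack.push(x: west)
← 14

→ maze.move(dir: west)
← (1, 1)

→ maze.sense(dir: south)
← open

→ stack.push(x: south)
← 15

→ maze.move(dir: south)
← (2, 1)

→ maze.sense(dir: south)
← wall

→ maze.sense(dir: west)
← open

→ stack.push(x: west)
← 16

→ maze.move(dir: west)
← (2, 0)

→ maze.sense(dir: south)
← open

→ stack.push(x: south)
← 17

→ maze.move(dir: south)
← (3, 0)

→ maze.sense(dir: south)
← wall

→ stack.pop()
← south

→ maze.move(dir: north)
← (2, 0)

→ maze.sense(dir: north)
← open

→ stack.push(x: north)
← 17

→ maze.move(dir: north)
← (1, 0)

→ maze.sense(dir: north)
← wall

→ stack.pop()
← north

→ maze.move(dir: south)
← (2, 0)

→ stack.pop()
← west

→ maze.move(dir: east)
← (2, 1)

→ stack.pop()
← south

→ maze.move(dir: north)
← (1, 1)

→ maze.sense(dir: north)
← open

→ stack.push(x: north)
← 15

→ maze.move(dir: north)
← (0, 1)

→ stack.pop()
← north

→ maze.move(dir: south)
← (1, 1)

→ stack.pop()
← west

→ maze.move(dir: east)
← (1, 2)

→ stack.pop()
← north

→ maze.move(dir: south)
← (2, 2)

→ stack.pop()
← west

→ maze.move(dir: east)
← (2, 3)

→ stack.pop()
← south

→ maze.move(dir: north)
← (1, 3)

→ stack.pop()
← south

→ maze.move(dir: north)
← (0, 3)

→ stack.pop()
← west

→ maze.move(dir: east)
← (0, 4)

→ stack.pop()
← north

→ maze.move(dir: south)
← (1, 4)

→ stack.pop()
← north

→ maze.move(dir: south)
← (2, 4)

→ stack.pop()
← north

→ maze.move(dir: south)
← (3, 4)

→ stack.pop()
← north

→ maze.move(dir: south)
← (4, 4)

→ stack.pop()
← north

→ maze.move(dir: south)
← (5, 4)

→ stack.pop()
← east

→ maze.move(dir: west)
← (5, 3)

→ maze.sense(dir: west)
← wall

→ stack.pop()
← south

→ maze.move(dir: north)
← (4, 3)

→ maze.sense(dir: west)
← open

→ stack.push(x: west)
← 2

→ maze.move(dir: west)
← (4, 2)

→ maze.sense(dir: west)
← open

→ stack.push(x: west)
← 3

→ maze.move(dir: west)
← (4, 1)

→ maze.sense(dir: south)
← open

→ stack.push(x: south)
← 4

→ maze.move(dir: south)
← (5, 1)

→ maze.sense(dir: west)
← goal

→ maze.move(dir: west)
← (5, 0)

Answer: (5, 0)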